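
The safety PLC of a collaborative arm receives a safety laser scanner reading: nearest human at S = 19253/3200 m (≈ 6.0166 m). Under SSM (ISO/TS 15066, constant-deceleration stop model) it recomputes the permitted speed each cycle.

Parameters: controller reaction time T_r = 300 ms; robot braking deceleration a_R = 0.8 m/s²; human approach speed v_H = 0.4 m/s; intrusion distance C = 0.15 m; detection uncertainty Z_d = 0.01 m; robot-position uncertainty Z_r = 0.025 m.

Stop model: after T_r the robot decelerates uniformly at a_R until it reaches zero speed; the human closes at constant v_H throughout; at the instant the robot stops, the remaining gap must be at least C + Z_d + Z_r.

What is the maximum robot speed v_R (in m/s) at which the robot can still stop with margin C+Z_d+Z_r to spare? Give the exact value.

v_R_max = 49/20 m/s = 2.4500 m/s

collect terms ⇒ (5/8)·v_R² + (4/5)·v_R + (-18277/3200) = 0
  disc = (4/5)² − 4·(5/8)·(-18277/3200) = 95481/6400 ; √disc = 309/80
  v_R = (−(4/5) + 309/80) / (2·(5/8)) = 49/20 m/s
check:
braking lasts T_s = (49/20)/(4/5) = 3.0625 s
robot covers v_R·T_r = 2.4500·0.3000 = 0.7350 m before braking
robot under decel: 2.4500²/(2·0.8000) = 3.7516 m
person approaches 0.4000·(0.3000+3.0625) = 1.3450 m
margins: 0.1500+0.0100+0.0250 = 0.1850 m
sum ≈ 0.7350+3.7516+1.3450+0.1850 ≈ 6.0166 m = S ✓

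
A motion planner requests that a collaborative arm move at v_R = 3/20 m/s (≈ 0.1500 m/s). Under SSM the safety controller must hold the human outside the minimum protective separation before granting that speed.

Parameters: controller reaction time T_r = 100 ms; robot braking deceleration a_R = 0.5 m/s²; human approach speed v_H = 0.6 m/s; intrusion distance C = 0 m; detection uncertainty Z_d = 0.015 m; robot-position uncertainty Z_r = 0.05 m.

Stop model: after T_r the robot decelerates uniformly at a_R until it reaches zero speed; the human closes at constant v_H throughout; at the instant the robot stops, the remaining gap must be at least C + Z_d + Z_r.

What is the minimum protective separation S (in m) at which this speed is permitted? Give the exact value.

braking lasts T_s = (3/20)/(1/2) = 0.3000 s
robot in T_r: 0.1500·0.1000 = 0.0150 m
robot under decel: 0.1500²/(2·0.5000) = 0.0225 m
human closes 0.6000·0.4000 = 0.2400 m
residual clearance needed = 0.0000+0.0150+0.0500 = 0.0650 m
S_min ≈ 0.0150+0.0225+0.2400+0.0650  ⇒  S_min = 137/400 m

S_min = 137/400 m = 0.3425 m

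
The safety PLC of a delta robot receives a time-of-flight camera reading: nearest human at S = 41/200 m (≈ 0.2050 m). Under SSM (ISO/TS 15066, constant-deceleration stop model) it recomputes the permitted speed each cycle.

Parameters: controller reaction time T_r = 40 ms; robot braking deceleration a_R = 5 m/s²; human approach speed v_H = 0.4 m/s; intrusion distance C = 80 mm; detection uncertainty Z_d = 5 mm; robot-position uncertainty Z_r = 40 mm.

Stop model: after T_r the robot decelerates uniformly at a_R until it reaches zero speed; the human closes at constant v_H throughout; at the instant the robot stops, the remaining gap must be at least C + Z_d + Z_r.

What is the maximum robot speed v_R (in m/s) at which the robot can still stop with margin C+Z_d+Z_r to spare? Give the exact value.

quadratic (1/10)·v² + (3/25)·v + (-8/125) = 0
  disc = (3/25)² − 4·(1/10)·(-8/125) = 1/25 ; √disc = 1/5
  v_R = (−(3/25) + 1/5) / (2·(1/10)) = 2/5 m/s
check:
stop time T_s = (2/5)/5 = 0.0800 s
robot in T_r: 0.4000·0.0400 = 0.0160 m
braking distance = 0.4000²/(2·5.0000) = 0.0160 m
human over T_r+T_s: 0.4000·(0.0400+0.0800) = 0.0480 m
margins: 0.0800+0.0050+0.0400 = 0.1250 m
sum ≈ 0.0160+0.0160+0.0480+0.1250 ≈ 0.2050 m = S ✓

v_R_max = 2/5 m/s = 0.4000 m/s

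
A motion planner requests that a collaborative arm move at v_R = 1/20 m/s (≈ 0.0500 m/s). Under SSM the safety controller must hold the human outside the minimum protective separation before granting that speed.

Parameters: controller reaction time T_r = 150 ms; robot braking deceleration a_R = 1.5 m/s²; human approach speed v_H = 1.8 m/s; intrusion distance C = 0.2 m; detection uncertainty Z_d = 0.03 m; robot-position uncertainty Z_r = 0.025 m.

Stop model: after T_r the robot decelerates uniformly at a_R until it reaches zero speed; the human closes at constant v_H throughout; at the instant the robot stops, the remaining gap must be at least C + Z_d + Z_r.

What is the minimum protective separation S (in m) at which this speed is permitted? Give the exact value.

stop time T_s = (1/20)/(3/2) = 0.0333 s
robot in T_r: 0.0500·0.1500 = 0.0075 m
robot under decel: 0.0500²/(2·1.5000) = 0.0008 m
human over T_r+T_s: 1.8000·(0.1500+0.0333) = 0.3300 m
C+Z_d+Z_r = 0.2000+0.0300+0.0250 = 0.2550 m
S_min ≈ 0.0075+0.0008+0.3300+0.2550  ⇒  S_min = 89/150 m

S_min = 89/150 m = 0.5933 m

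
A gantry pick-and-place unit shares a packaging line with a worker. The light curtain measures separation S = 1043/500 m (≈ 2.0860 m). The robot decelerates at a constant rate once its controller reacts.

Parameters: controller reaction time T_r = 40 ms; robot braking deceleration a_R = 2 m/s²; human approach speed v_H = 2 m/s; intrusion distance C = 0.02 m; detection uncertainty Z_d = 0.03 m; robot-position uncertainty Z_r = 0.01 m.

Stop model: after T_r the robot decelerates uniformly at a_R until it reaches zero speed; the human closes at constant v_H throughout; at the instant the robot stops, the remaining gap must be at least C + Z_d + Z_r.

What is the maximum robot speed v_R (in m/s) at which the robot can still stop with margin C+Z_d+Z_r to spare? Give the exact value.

v_R_max = 7/5 m/s = 1.4000 m/s

collect terms ⇒ (1/4)·v_R² + (26/25)·v_R + (-973/500) = 0
  disc = (26/25)² − 4·(1/4)·(-973/500) = 7569/2500 ; √disc = 87/50
  v_R = (−(26/25) + 87/50) / (2·(1/4)) = 7/5 m/s
check:
braking lasts T_s = (7/5)/2 = 0.7000 s
robot covers v_R·T_r = 1.4000·0.0400 = 0.0560 m before braking
braking distance = 1.4000²/(2·2.0000) = 0.4900 m
human closes 2.0000·0.7400 = 1.4800 m
C+Z_d+Z_r = 0.0200+0.0300+0.0100 = 0.0600 m
sum ≈ 0.0560+0.4900+1.4800+0.0600 ≈ 2.0860 m = S ✓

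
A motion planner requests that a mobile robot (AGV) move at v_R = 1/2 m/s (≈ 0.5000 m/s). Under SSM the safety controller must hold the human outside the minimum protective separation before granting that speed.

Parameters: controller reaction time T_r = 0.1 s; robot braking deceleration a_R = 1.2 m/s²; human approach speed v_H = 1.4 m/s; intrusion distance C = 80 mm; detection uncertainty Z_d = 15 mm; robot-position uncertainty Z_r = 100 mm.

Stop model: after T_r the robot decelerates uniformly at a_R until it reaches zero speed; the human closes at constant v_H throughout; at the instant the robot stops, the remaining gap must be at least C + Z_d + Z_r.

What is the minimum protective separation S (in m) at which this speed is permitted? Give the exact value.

braking lasts T_s = (1/2)/(6/5) = 0.4167 s
robot covers v_R·T_r = 0.5000·0.1000 = 0.0500 m before braking
robot covers 0.5000·0.4167 − ½·1.2000·0.4167² = 0.1042 m while stopping
person approaches 1.4000·(0.1000+0.4167) = 0.7233 m
residual clearance needed = 0.0800+0.0150+0.1000 = 0.1950 m
S_min ≈ 0.0500+0.1042+0.7233+0.1950  ⇒  S_min = 429/400 m

S_min = 429/400 m = 1.0725 m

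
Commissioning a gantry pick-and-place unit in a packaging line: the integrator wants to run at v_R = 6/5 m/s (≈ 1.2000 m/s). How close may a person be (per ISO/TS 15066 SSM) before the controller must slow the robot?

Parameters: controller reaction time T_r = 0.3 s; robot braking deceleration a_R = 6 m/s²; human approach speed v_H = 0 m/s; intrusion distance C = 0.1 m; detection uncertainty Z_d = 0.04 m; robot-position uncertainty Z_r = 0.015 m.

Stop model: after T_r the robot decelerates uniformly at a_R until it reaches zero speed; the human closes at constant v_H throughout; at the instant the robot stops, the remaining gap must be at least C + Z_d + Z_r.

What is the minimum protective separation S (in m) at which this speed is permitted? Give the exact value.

stop time T_s = (6/5)/6 = 0.2000 s
robot in T_r: 1.2000·0.3000 = 0.3600 m
robot under decel: 1.2000²/(2·6.0000) = 0.1200 m
human closes 0.0000·0.5000 = 0.0000 m
residual clearance needed = 0.1000+0.0400+0.0150 = 0.1550 m
S_min ≈ 0.3600+0.1200+0.0000+0.1550  ⇒  S_min = 127/200 m

S_min = 127/200 m = 0.6350 m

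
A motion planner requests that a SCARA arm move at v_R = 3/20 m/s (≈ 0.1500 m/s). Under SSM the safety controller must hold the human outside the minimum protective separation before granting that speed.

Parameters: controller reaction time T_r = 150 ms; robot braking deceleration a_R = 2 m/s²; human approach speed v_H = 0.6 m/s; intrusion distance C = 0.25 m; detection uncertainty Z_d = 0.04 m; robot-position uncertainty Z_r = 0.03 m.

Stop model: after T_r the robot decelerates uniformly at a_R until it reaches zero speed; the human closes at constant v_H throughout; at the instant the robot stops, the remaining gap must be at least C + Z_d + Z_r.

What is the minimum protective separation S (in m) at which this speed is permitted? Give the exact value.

stop time T_s = (3/20)/2 = 0.0750 s
reaction-phase robot travel = 0.1500·0.1500 = 0.0225 m
robot under decel: 0.1500²/(2·2.0000) = 0.0056 m
person approaches 0.6000·(0.1500+0.0750) = 0.1350 m
C+Z_d+Z_r = 0.2500+0.0400+0.0300 = 0.3200 m
S_min ≈ 0.0225+0.0056+0.1350+0.3200  ⇒  S_min = 773/1600 m

S_min = 773/1600 m = 0.4831 m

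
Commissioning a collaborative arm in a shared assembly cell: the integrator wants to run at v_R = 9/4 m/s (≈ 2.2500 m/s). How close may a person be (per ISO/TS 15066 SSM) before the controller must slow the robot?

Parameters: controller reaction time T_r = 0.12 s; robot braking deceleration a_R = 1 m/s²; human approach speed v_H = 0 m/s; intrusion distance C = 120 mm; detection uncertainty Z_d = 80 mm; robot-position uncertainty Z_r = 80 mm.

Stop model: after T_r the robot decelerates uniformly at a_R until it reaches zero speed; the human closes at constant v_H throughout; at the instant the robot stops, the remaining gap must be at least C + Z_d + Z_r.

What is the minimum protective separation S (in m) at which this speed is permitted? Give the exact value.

stop time T_s = (9/4)/1 = 2.2500 s
reaction-phase robot travel = 2.2500·0.1200 = 0.2700 m
robot covers 2.2500·2.2500 − ½·1.0000·2.2500² = 2.5312 m while stopping
person approaches 0.0000·(0.1200+2.2500) = 0.0000 m
C+Z_d+Z_r = 0.1200+0.0800+0.0800 = 0.2800 m
S_min ≈ 0.2700+2.5312+0.0000+0.2800  ⇒  S_min = 493/160 m

S_min = 493/160 m = 3.0812 m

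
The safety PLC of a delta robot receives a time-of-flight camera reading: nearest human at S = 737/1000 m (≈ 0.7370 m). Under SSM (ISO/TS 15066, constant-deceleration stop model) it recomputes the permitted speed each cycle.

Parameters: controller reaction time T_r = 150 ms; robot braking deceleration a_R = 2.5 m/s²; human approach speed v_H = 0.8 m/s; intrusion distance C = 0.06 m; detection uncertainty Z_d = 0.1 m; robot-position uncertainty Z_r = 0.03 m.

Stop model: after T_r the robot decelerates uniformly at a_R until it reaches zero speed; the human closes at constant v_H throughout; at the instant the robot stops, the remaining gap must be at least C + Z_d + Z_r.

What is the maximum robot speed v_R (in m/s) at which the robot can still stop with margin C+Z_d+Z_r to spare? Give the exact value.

v_R_max = 7/10 m/s = 0.7000 m/s

at the boundary: (1/5)·v² + (47/100)·v + (-427/1000) = 0
  disc = (47/100)² − 4·(1/5)·(-427/1000) = 9/16 ; √disc = 3/4
  v_R = (−(47/100) + 3/4) / (2·(1/5)) = 7/10 m/s
check:
stop time T_s = (7/10)/(5/2) = 0.2800 s
robot covers v_R·T_r = 0.7000·0.1500 = 0.1050 m before braking
robot covers 0.7000·0.2800 − ½·2.5000·0.2800² = 0.0980 m while stopping
person approaches 0.8000·(0.1500+0.2800) = 0.3440 m
C+Z_d+Z_r = 0.0600+0.1000+0.0300 = 0.1900 m
sum ≈ 0.1050+0.0980+0.3440+0.1900 ≈ 0.7370 m = S ✓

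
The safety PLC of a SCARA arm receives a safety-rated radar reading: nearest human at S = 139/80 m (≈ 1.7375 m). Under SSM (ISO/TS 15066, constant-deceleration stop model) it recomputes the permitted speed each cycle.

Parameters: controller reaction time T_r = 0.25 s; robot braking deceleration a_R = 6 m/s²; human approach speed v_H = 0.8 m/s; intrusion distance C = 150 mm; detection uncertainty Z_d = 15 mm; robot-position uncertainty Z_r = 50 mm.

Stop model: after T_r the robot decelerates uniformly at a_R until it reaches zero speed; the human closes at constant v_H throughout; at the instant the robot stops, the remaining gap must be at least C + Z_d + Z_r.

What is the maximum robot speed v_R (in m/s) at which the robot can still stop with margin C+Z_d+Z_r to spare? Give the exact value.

v_R_max = 23/10 m/s = 2.3000 m/s

quadratic (1/12)·v² + (23/60)·v + (-529/400) = 0
  disc = (23/60)² − 4·(1/12)·(-529/400) = 529/900 ; √disc = 23/30
  v_R = (−(23/60) + 23/30) / (2·(1/12)) = 23/10 m/s
check:
T_s = v_R/a_R = (23/10)/6 = 0.3833 s
robot in T_r: 2.3000·0.2500 = 0.5750 m
robot covers 2.3000·0.3833 − ½·6.0000·0.3833² = 0.4408 m while stopping
human over T_r+T_s: 0.8000·(0.2500+0.3833) = 0.5067 m
margins: 0.1500+0.0150+0.0500 = 0.2150 m
sum ≈ 0.5750+0.4408+0.5067+0.2150 ≈ 1.7375 m = S ✓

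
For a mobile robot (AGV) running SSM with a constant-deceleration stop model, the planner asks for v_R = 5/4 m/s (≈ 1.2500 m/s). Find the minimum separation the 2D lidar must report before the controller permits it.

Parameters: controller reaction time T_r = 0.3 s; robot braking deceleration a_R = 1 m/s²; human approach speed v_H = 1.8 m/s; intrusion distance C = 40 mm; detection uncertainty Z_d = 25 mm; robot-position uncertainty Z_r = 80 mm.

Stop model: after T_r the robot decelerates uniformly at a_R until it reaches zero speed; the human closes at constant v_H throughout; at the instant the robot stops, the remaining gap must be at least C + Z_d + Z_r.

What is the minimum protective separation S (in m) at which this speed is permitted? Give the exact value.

T_s = v_R/a_R = (5/4)/1 = 1.2500 s
robot in T_r: 1.2500·0.3000 = 0.3750 m
robot covers 1.2500·1.2500 − ½·1.0000·1.2500² = 0.7812 m while stopping
person approaches 1.8000·(0.3000+1.2500) = 2.7900 m
residual clearance needed = 0.0400+0.0250+0.0800 = 0.1450 m
S_min ≈ 0.3750+0.7812+2.7900+0.1450  ⇒  S_min = 3273/800 m

S_min = 3273/800 m = 4.0912 m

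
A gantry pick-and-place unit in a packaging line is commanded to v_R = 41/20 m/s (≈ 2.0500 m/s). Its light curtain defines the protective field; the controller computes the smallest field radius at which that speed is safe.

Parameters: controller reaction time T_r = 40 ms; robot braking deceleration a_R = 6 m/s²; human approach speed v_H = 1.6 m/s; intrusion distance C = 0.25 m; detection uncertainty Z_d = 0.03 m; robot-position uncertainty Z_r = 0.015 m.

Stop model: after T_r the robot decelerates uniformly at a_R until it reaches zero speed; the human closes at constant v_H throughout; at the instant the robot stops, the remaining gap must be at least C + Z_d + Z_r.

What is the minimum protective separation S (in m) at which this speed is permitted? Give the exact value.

stop time T_s = (41/20)/6 = 0.3417 s
robot in T_r: 2.0500·0.0400 = 0.0820 m
robot covers 2.0500·0.3417 − ½·6.0000·0.3417² = 0.3502 m while stopping
human closes 1.6000·0.3817 = 0.6107 m
margins: 0.2500+0.0300+0.0150 = 0.2950 m
S_min ≈ 0.0820+0.3502+0.6107+0.2950  ⇒  S_min = 10703/8000 m

S_min = 10703/8000 m = 1.3379 m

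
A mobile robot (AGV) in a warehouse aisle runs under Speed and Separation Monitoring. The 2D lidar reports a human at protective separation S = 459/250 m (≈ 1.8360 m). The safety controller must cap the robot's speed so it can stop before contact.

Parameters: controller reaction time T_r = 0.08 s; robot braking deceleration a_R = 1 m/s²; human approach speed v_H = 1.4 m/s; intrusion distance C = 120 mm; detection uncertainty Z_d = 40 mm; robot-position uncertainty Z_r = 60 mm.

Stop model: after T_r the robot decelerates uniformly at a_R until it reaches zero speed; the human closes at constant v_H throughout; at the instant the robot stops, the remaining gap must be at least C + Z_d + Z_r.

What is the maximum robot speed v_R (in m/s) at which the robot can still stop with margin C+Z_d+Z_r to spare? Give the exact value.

collect terms ⇒ (1/2)·v_R² + (37/25)·v_R + (-188/125) = 0
  disc = (37/25)² − 4·(1/2)·(-188/125) = 3249/625 ; √disc = 57/25
  v_R = (−(37/25) + 57/25) / (2·(1/2)) = 4/5 m/s
check:
stop time T_s = (4/5)/1 = 0.8000 s
robot covers v_R·T_r = 0.8000·0.0800 = 0.0640 m before braking
robot covers 0.8000·0.8000 − ½·1.0000·0.8000² = 0.3200 m while stopping
human over T_r+T_s: 1.4000·(0.0800+0.8000) = 1.2320 m
C+Z_d+Z_r = 0.1200+0.0400+0.0600 = 0.2200 m
sum ≈ 0.0640+0.3200+1.2320+0.2200 ≈ 1.8360 m = S ✓

v_R_max = 4/5 m/s = 0.8000 m/s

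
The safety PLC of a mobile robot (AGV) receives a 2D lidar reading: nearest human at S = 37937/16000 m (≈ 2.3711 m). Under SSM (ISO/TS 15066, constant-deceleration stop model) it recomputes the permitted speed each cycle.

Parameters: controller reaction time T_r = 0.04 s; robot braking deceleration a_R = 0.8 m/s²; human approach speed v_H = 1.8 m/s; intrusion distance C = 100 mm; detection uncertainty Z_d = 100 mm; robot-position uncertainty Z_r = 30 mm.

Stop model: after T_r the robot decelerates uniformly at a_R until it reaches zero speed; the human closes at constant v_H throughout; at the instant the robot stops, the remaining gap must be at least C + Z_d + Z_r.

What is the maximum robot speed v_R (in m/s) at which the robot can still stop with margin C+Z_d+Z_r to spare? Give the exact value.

v_R_max = 3/4 m/s = 0.7500 m/s

at the boundary: (5/8)·v² + (229/100)·v + (-6621/3200) = 0
  disc = (229/100)² − 4·(5/8)·(-6621/3200) = 1666681/160000 ; √disc = 1291/400
  v_R = (−(229/100) + 1291/400) / (2·(5/8)) = 3/4 m/s
check:
T_s = v_R/a_R = (3/4)/(4/5) = 0.9375 s
reaction-phase robot travel = 0.7500·0.0400 = 0.0300 m
braking distance = 0.7500²/(2·0.8000) = 0.3516 m
human closes 1.8000·0.9775 = 1.7595 m
margins: 0.1000+0.1000+0.0300 = 0.2300 m
sum ≈ 0.0300+0.3516+1.7595+0.2300 ≈ 2.3711 m = S ✓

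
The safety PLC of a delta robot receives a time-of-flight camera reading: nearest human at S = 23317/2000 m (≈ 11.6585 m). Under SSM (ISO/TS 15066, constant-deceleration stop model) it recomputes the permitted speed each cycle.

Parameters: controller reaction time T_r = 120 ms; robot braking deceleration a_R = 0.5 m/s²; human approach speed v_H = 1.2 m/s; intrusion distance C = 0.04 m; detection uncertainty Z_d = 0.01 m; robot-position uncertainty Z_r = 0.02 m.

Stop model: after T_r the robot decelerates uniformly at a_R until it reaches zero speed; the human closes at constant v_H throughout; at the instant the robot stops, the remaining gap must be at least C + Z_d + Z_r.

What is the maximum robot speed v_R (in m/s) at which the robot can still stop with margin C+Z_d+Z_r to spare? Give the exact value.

quadratic (1)·v² + (63/25)·v + (-22889/2000) = 0
  disc = (63/25)² − 4·(1)·(-22889/2000) = 130321/2500 ; √disc = 361/50
  v_R = (−(63/25) + 361/50) / (2·(1)) = 47/20 m/s
check:
T_s = v_R/a_R = (47/20)/(1/2) = 4.7000 s
robot covers v_R·T_r = 2.3500·0.1200 = 0.2820 m before braking
braking distance = 2.3500²/(2·0.5000) = 5.5225 m
human closes 1.2000·4.8200 = 5.7840 m
residual clearance needed = 0.0400+0.0100+0.0200 = 0.0700 m
sum ≈ 0.2820+5.5225+5.7840+0.0700 ≈ 11.6585 m = S ✓

v_R_max = 47/20 m/s = 2.3500 m/s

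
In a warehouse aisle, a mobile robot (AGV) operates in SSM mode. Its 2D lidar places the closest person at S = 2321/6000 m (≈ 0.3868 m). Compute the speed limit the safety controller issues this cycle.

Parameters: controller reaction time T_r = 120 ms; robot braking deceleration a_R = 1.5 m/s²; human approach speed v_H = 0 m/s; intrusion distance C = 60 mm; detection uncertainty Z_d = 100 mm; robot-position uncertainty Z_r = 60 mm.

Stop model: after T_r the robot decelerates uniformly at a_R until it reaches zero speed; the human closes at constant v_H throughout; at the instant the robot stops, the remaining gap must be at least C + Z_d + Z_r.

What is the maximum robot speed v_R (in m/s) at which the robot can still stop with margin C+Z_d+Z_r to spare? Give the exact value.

v_R_max = 11/20 m/s = 0.5500 m/s

collect terms ⇒ (1/3)·v_R² + (3/25)·v_R + (-1001/6000) = 0
  disc = (3/25)² − 4·(1/3)·(-1001/6000) = 5329/22500 ; √disc = 73/150
  v_R = (−(3/25) + 73/150) / (2·(1/3)) = 11/20 m/s
check:
stop time T_s = (11/20)/(3/2) = 0.3667 s
reaction-phase robot travel = 0.5500·0.1200 = 0.0660 m
robot under decel: 0.5500²/(2·1.5000) = 0.1008 m
person approaches 0.0000·(0.1200+0.3667) = 0.0000 m
margins: 0.0600+0.1000+0.0600 = 0.2200 m
sum ≈ 0.0660+0.1008+0.0000+0.2200 ≈ 0.3868 m = S ✓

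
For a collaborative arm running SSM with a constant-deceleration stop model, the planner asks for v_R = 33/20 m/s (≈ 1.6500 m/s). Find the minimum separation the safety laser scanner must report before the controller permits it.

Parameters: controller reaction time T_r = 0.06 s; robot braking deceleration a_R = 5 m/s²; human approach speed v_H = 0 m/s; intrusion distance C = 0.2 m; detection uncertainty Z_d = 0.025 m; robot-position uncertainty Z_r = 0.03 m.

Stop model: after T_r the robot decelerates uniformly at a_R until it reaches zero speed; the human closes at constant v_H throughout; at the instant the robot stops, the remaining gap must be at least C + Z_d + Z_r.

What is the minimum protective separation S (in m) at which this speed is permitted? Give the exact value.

S_min = 501/800 m = 0.6262 m

braking lasts T_s = (33/20)/5 = 0.3300 s
robot in T_r: 1.6500·0.0600 = 0.0990 m
braking distance = 1.6500²/(2·5.0000) = 0.2722 m
human closes 0.0000·0.3900 = 0.0000 m
margins: 0.2000+0.0250+0.0300 = 0.2550 m
S_min ≈ 0.0990+0.2722+0.0000+0.2550  ⇒  S_min = 501/800 m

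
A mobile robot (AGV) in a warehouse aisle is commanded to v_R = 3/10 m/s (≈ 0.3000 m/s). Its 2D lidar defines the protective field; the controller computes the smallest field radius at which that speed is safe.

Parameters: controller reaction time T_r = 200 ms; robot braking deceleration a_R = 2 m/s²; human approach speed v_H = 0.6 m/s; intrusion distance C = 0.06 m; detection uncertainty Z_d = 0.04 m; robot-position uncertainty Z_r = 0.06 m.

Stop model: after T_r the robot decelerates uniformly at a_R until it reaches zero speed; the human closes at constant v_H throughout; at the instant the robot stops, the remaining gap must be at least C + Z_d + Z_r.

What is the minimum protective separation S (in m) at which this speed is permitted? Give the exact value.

T_s = v_R/a_R = (3/10)/2 = 0.1500 s
reaction-phase robot travel = 0.3000·0.2000 = 0.0600 m
robot covers 0.3000·0.1500 − ½·2.0000·0.1500² = 0.0225 m while stopping
person approaches 0.6000·(0.2000+0.1500) = 0.2100 m
margins: 0.0600+0.0400+0.0600 = 0.1600 m
S_min ≈ 0.0600+0.0225+0.2100+0.1600  ⇒  S_min = 181/400 m

S_min = 181/400 m = 0.4525 m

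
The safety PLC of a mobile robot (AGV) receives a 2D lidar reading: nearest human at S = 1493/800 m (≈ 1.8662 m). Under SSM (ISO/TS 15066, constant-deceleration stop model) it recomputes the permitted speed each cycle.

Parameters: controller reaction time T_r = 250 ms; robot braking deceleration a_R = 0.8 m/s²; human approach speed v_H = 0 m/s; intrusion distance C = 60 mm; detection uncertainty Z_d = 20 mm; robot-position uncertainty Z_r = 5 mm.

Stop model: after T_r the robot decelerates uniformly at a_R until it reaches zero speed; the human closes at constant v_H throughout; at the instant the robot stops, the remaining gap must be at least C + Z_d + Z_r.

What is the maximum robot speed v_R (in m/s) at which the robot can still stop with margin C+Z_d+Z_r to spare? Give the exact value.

quadratic (5/8)·v² + (1/4)·v + (-57/32) = 0
  disc = (1/4)² − 4·(5/8)·(-57/32) = 289/64 ; √disc = 17/8
  v_R = (−(1/4) + 17/8) / (2·(5/8)) = 3/2 m/s
check:
stop time T_s = (3/2)/(4/5) = 1.8750 s
reaction-phase robot travel = 1.5000·0.2500 = 0.3750 m
robot under decel: 1.5000²/(2·0.8000) = 1.4062 m
person approaches 0.0000·(0.2500+1.8750) = 0.0000 m
residual clearance needed = 0.0600+0.0200+0.0050 = 0.0850 m
sum ≈ 0.3750+1.4062+0.0000+0.0850 ≈ 1.8662 m = S ✓

v_R_max = 3/2 m/s = 1.5000 m/s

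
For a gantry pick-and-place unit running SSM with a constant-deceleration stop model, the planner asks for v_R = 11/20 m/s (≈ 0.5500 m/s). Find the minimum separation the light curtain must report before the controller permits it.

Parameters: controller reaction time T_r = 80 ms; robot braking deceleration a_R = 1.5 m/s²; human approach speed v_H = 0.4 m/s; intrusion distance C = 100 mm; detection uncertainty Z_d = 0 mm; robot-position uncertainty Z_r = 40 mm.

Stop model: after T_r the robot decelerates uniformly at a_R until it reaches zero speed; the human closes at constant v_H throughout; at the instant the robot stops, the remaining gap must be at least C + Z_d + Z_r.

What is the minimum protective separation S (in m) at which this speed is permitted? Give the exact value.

S_min = 927/2000 m = 0.4635 m

stop time T_s = (11/20)/(3/2) = 0.3667 s
robot covers v_R·T_r = 0.5500·0.0800 = 0.0440 m before braking
braking distance = 0.5500²/(2·1.5000) = 0.1008 m
human over T_r+T_s: 0.4000·(0.0800+0.3667) = 0.1787 m
margins: 0.1000+0.0000+0.0400 = 0.1400 m
S_min ≈ 0.0440+0.1008+0.1787+0.1400  ⇒  S_min = 927/2000 m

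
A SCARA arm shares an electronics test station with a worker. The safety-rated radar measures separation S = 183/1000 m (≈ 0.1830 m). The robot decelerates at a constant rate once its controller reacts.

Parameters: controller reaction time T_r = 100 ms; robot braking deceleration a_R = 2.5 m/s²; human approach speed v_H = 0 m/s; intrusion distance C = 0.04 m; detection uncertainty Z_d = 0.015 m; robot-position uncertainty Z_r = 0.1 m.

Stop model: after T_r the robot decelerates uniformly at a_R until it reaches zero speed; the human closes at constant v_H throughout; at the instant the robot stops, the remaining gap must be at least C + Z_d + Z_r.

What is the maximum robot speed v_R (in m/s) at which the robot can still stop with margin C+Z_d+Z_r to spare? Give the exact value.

collect terms ⇒ (1/5)·v_R² + (1/10)·v_R + (-7/250) = 0
  disc = (1/10)² − 4·(1/5)·(-7/250) = 81/2500 ; √disc = 9/50
  v_R = (−(1/10) + 9/50) / (2·(1/5)) = 1/5 m/s
check:
T_s = v_R/a_R = (1/5)/(5/2) = 0.0800 s
robot in T_r: 0.2000·0.1000 = 0.0200 m
robot covers 0.2000·0.0800 − ½·2.5000·0.0800² = 0.0080 m while stopping
human closes 0.0000·0.1800 = 0.0000 m
margins: 0.0400+0.0150+0.1000 = 0.1550 m
sum ≈ 0.0200+0.0080+0.0000+0.1550 ≈ 0.1830 m = S ✓

v_R_max = 1/5 m/s = 0.2000 m/s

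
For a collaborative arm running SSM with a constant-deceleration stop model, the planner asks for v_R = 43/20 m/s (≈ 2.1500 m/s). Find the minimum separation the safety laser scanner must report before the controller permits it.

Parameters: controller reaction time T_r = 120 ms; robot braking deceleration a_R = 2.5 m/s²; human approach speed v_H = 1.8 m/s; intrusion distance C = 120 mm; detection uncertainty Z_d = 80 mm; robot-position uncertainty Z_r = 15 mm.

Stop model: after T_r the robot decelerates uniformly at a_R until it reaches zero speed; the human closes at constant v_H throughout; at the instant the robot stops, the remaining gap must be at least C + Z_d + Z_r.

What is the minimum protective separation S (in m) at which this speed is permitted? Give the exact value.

S_min = 6323/2000 m = 3.1615 m

braking lasts T_s = (43/20)/(5/2) = 0.8600 s
robot in T_r: 2.1500·0.1200 = 0.2580 m
braking distance = 2.1500²/(2·2.5000) = 0.9245 m
human over T_r+T_s: 1.8000·(0.1200+0.8600) = 1.7640 m
C+Z_d+Z_r = 0.1200+0.0800+0.0150 = 0.2150 m
S_min ≈ 0.2580+0.9245+1.7640+0.2150  ⇒  S_min = 6323/2000 m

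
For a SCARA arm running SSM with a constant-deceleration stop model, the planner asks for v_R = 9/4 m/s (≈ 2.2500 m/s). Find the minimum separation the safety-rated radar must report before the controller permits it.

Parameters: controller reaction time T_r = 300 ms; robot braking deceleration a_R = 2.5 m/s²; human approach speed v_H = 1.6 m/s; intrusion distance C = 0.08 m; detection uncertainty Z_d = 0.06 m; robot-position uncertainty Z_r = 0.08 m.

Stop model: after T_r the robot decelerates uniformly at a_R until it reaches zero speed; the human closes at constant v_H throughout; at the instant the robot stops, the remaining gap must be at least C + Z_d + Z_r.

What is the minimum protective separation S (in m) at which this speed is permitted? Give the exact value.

T_s = v_R/a_R = (9/4)/(5/2) = 0.9000 s
robot in T_r: 2.2500·0.3000 = 0.6750 m
robot covers 2.2500·0.9000 − ½·2.5000·0.9000² = 1.0125 m while stopping
human closes 1.6000·1.2000 = 1.9200 m
residual clearance needed = 0.0800+0.0600+0.0800 = 0.2200 m
S_min ≈ 0.6750+1.0125+1.9200+0.2200  ⇒  S_min = 1531/400 m

S_min = 1531/400 m = 3.8275 m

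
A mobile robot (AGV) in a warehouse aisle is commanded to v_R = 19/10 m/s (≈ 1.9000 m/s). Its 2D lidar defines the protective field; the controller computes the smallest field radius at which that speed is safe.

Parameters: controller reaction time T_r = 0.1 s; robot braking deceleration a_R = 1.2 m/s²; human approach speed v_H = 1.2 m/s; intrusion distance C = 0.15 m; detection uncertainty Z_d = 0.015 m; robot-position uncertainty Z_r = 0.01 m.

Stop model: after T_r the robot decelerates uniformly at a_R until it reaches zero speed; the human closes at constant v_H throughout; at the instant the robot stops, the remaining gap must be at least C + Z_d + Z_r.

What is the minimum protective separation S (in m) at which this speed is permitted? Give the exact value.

S_min = 4667/1200 m = 3.8892 m

T_s = v_R/a_R = (19/10)/(6/5) = 1.5833 s
robot covers v_R·T_r = 1.9000·0.1000 = 0.1900 m before braking
braking distance = 1.9000²/(2·1.2000) = 1.5042 m
human over T_r+T_s: 1.2000·(0.1000+1.5833) = 2.0200 m
margins: 0.1500+0.0150+0.0100 = 0.1750 m
S_min ≈ 0.1900+1.5042+2.0200+0.1750  ⇒  S_min = 4667/1200 m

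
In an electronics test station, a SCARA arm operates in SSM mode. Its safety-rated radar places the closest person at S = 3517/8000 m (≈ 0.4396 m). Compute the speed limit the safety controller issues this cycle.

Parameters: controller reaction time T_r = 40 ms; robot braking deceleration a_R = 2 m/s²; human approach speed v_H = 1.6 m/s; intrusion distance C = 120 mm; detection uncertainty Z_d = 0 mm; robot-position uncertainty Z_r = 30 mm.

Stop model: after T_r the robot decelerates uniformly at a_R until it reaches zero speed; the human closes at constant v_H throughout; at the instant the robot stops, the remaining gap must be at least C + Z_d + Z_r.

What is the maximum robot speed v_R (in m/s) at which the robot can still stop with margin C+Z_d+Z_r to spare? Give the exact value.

v_R_max = 1/4 m/s = 0.2500 m/s

quadratic (1/4)·v² + (21/25)·v + (-361/1600) = 0
  disc = (21/25)² − 4·(1/4)·(-361/1600) = 37249/40000 ; √disc = 193/200
  v_R = (−(21/25) + 193/200) / (2·(1/4)) = 1/4 m/s
check:
braking lasts T_s = (1/4)/2 = 0.1250 s
robot in T_r: 0.2500·0.0400 = 0.0100 m
braking distance = 0.2500²/(2·2.0000) = 0.0156 m
human over T_r+T_s: 1.6000·(0.0400+0.1250) = 0.2640 m
margins: 0.1200+0.0000+0.0300 = 0.1500 m
sum ≈ 0.0100+0.0156+0.2640+0.1500 ≈ 0.4396 m = S ✓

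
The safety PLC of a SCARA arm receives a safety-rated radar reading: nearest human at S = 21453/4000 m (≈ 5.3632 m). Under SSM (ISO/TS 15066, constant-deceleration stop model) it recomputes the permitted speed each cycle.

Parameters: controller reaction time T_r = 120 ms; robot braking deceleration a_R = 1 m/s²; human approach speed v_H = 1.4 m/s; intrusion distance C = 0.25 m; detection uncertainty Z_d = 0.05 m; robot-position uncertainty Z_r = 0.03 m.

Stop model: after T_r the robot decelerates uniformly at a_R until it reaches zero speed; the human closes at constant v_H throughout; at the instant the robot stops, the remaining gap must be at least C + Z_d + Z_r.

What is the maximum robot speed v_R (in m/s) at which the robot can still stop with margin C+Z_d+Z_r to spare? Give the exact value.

v_R_max = 39/20 m/s = 1.9500 m/s

collect terms ⇒ (1/2)·v_R² + (38/25)·v_R + (-19461/4000) = 0
  disc = (38/25)² − 4·(1/2)·(-19461/4000) = 120409/10000 ; √disc = 347/100
  v_R = (−(38/25) + 347/100) / (2·(1/2)) = 39/20 m/s
check:
stop time T_s = (39/20)/1 = 1.9500 s
reaction-phase robot travel = 1.9500·0.1200 = 0.2340 m
braking distance = 1.9500²/(2·1.0000) = 1.9013 m
human over T_r+T_s: 1.4000·(0.1200+1.9500) = 2.8980 m
C+Z_d+Z_r = 0.2500+0.0500+0.0300 = 0.3300 m
sum ≈ 0.2340+1.9013+2.8980+0.3300 ≈ 5.3632 m = S ✓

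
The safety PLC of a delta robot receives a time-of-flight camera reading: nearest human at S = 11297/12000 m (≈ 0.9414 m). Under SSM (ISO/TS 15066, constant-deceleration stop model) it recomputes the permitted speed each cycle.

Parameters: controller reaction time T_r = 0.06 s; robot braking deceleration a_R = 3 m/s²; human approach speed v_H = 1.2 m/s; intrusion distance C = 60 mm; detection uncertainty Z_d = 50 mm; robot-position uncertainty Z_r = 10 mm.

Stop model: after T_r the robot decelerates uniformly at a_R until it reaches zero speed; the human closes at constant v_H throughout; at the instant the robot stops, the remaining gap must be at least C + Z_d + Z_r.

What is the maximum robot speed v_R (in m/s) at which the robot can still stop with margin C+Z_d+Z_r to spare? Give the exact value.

v_R_max = 23/20 m/s = 1.1500 m/s

quadratic (1/6)·v² + (23/50)·v + (-8993/12000) = 0
  disc = (23/50)² − 4·(1/6)·(-8993/12000) = 64009/90000 ; √disc = 253/300
  v_R = (−(23/50) + 253/300) / (2·(1/6)) = 23/20 m/s
check:
braking lasts T_s = (23/20)/3 = 0.3833 s
robot in T_r: 1.1500·0.0600 = 0.0690 m
robot under decel: 1.1500²/(2·3.0000) = 0.2204 m
human over T_r+T_s: 1.2000·(0.0600+0.3833) = 0.5320 m
C+Z_d+Z_r = 0.0600+0.0500+0.0100 = 0.1200 m
sum ≈ 0.0690+0.2204+0.5320+0.1200 ≈ 0.9414 m = S ✓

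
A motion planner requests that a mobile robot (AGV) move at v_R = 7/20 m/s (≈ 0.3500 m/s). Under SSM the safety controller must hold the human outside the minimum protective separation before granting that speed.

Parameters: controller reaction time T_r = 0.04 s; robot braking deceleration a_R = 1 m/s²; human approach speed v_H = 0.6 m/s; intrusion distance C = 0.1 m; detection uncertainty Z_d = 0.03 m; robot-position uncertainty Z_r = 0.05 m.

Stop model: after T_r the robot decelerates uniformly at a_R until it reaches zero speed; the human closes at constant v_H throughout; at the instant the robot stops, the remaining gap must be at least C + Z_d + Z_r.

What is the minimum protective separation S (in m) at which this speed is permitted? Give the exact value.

S_min = 1957/4000 m = 0.4893 m

T_s = v_R/a_R = (7/20)/1 = 0.3500 s
reaction-phase robot travel = 0.3500·0.0400 = 0.0140 m
robot under decel: 0.3500²/(2·1.0000) = 0.0612 m
person approaches 0.6000·(0.0400+0.3500) = 0.2340 m
residual clearance needed = 0.1000+0.0300+0.0500 = 0.1800 m
S_min ≈ 0.0140+0.0612+0.2340+0.1800  ⇒  S_min = 1957/4000 m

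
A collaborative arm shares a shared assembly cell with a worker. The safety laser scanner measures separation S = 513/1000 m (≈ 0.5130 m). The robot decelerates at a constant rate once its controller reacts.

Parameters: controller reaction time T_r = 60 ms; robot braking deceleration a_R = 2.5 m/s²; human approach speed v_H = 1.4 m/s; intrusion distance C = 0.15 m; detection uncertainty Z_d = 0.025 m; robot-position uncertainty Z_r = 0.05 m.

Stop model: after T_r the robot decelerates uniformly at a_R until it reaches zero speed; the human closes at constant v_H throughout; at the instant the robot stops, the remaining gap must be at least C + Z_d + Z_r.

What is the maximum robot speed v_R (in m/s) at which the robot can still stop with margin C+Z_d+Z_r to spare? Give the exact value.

collect terms ⇒ (1/5)·v_R² + (31/50)·v_R + (-51/250) = 0
  disc = (31/50)² − 4·(1/5)·(-51/250) = 1369/2500 ; √disc = 37/50
  v_R = (−(31/50) + 37/50) / (2·(1/5)) = 3/10 m/s
check:
stop time T_s = (3/10)/(5/2) = 0.1200 s
robot in T_r: 0.3000·0.0600 = 0.0180 m
robot under decel: 0.3000²/(2·2.5000) = 0.0180 m
human over T_r+T_s: 1.4000·(0.0600+0.1200) = 0.2520 m
residual clearance needed = 0.1500+0.0250+0.0500 = 0.2250 m
sum ≈ 0.0180+0.0180+0.2520+0.2250 ≈ 0.5130 m = S ✓

v_R_max = 3/10 m/s = 0.3000 m/s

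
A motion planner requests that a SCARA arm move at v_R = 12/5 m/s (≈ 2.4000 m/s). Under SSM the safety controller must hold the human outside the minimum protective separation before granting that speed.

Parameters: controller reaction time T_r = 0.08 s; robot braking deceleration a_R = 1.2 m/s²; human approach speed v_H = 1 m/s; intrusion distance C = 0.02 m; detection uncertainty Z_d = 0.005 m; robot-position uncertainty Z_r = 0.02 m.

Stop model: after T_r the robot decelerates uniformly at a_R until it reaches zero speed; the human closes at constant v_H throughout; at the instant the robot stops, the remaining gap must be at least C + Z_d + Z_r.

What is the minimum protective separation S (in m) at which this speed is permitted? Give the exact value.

S_min = 4717/1000 m = 4.7170 m

stop time T_s = (12/5)/(6/5) = 2.0000 s
robot covers v_R·T_r = 2.4000·0.0800 = 0.1920 m before braking
robot covers 2.4000·2.0000 − ½·1.2000·2.0000² = 2.4000 m while stopping
person approaches 1.0000·(0.0800+2.0000) = 2.0800 m
C+Z_d+Z_r = 0.0200+0.0050+0.0200 = 0.0450 m
S_min ≈ 0.1920+2.4000+2.0800+0.0450  ⇒  S_min = 4717/1000 m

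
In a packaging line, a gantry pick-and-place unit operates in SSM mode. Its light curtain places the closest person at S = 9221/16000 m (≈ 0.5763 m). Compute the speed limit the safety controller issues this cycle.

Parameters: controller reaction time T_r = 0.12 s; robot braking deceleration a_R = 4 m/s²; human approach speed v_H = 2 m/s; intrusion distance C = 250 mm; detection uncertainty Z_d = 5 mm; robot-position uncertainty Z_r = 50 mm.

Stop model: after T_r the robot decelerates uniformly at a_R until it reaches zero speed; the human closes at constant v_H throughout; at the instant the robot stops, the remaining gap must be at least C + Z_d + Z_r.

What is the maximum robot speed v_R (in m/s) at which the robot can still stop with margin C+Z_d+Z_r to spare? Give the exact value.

at the boundary: (1/8)·v² + (31/50)·v + (-501/16000) = 0
  disc = (31/50)² − 4·(1/8)·(-501/16000) = 64009/160000 ; √disc = 253/400
  v_R = (−(31/50) + 253/400) / (2·(1/8)) = 1/20 m/s
check:
T_s = v_R/a_R = (1/20)/4 = 0.0125 s
robot in T_r: 0.0500·0.1200 = 0.0060 m
braking distance = 0.0500²/(2·4.0000) = 0.0003 m
human over T_r+T_s: 2.0000·(0.1200+0.0125) = 0.2650 m
residual clearance needed = 0.2500+0.0050+0.0500 = 0.3050 m
sum ≈ 0.0060+0.0003+0.2650+0.3050 ≈ 0.5763 m = S ✓

v_R_max = 1/20 m/s = 0.0500 m/s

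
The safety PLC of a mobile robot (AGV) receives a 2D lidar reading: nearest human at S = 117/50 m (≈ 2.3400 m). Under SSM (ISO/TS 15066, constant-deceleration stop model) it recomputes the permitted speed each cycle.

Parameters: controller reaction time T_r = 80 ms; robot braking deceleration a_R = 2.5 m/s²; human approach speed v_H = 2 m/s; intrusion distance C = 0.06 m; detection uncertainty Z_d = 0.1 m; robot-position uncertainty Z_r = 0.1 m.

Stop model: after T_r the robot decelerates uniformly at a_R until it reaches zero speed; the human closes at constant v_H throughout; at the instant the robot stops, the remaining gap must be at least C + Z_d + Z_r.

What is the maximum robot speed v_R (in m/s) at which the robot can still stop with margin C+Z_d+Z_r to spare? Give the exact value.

v_R_max = 8/5 m/s = 1.6000 m/s

quadratic (1/5)·v² + (22/25)·v + (-48/25) = 0
  disc = (22/25)² − 4·(1/5)·(-48/25) = 1444/625 ; √disc = 38/25
  v_R = (−(22/25) + 38/25) / (2·(1/5)) = 8/5 m/s
check:
T_s = v_R/a_R = (8/5)/(5/2) = 0.6400 s
robot in T_r: 1.6000·0.0800 = 0.1280 m
robot covers 1.6000·0.6400 − ½·2.5000·0.6400² = 0.5120 m while stopping
person approaches 2.0000·(0.0800+0.6400) = 1.4400 m
C+Z_d+Z_r = 0.0600+0.1000+0.1000 = 0.2600 m
sum ≈ 0.1280+0.5120+1.4400+0.2600 ≈ 2.3400 m = S ✓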